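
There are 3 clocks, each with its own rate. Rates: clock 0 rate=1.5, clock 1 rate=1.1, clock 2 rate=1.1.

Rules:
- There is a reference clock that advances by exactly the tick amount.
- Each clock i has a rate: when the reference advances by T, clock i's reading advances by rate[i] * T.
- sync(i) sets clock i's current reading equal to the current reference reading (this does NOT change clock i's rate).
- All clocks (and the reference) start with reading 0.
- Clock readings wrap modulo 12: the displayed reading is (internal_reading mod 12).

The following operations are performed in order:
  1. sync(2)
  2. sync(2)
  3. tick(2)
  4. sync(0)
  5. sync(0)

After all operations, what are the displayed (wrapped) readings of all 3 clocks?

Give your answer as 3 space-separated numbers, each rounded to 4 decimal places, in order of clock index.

Answer: 2.0000 2.2000 2.2000

Derivation:
After op 1 sync(2): ref=0.0000 raw=[0.0000 0.0000 0.0000]
After op 2 sync(2): ref=0.0000 raw=[0.0000 0.0000 0.0000]
After op 3 tick(2): ref=2.0000 raw=[3.0000 2.2000 2.2000]
After op 4 sync(0): ref=2.0000 raw=[2.0000 2.2000 2.2000]
After op 5 sync(0): ref=2.0000 raw=[2.0000 2.2000 2.2000]
Wrap final raw readings (mod 12): 2.0000 mod 12 = 2.0000; 2.2000 mod 12 = 2.2000; 2.2000 mod 12 = 2.2000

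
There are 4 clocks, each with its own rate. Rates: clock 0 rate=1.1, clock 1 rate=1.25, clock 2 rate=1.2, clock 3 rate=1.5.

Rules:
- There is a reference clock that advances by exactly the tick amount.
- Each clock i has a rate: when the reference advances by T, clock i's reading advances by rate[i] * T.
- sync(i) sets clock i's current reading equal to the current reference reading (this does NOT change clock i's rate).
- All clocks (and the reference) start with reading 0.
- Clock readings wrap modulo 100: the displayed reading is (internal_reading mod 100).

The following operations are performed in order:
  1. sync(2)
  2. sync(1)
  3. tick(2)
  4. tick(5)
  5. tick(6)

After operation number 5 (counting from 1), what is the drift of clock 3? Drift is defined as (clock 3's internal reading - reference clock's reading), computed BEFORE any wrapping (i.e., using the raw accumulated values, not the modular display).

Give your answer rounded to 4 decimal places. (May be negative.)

After op 1 sync(2): ref=0.0000 raw=[0.0000 0.0000 0.0000 0.0000]
After op 2 sync(1): ref=0.0000 raw=[0.0000 0.0000 0.0000 0.0000]
After op 3 tick(2): ref=2.0000 raw=[2.2000 2.5000 2.4000 3.0000]
After op 4 tick(5): ref=7.0000 raw=[7.7000 8.7500 8.4000 10.5000]
After op 5 tick(6): ref=13.0000 raw=[14.3000 16.2500 15.6000 19.5000]
Drift of clock 3 after op 5: 19.5000 - 13.0000 = 6.5000

Answer: 6.5000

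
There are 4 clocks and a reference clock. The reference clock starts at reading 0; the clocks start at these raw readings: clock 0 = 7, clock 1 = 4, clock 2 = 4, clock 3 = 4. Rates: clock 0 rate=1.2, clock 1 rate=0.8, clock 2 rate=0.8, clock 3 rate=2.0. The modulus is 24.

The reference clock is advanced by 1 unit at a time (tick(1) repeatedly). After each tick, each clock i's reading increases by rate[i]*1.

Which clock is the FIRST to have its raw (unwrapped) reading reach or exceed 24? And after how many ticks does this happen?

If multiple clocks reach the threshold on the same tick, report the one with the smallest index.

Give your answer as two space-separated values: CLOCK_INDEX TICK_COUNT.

clock 0: start=7, rate=1.2, needs 24-7 = 17; ticks = ceil(17/1.2) = ceil(14.1667) = 15; reading at tick 15 = 7 + 1.2*15 = 25.0000
clock 1: start=4, rate=0.8, needs 24-4 = 20; ticks = ceil(20/0.8) = ceil(25.0000) = 25; reading at tick 25 = 4 + 0.8*25 = 24.0000
clock 2: start=4, rate=0.8, needs 24-4 = 20; ticks = ceil(20/0.8) = ceil(25.0000) = 25; reading at tick 25 = 4 + 0.8*25 = 24.0000
clock 3: start=4, rate=2.0, needs 24-4 = 20; ticks = ceil(20/2.0) = ceil(10.0000) = 10; reading at tick 10 = 4 + 2.0*10 = 24.0000
Minimum tick count = 10; winners = [3]; smallest index = 3

Answer: 3 10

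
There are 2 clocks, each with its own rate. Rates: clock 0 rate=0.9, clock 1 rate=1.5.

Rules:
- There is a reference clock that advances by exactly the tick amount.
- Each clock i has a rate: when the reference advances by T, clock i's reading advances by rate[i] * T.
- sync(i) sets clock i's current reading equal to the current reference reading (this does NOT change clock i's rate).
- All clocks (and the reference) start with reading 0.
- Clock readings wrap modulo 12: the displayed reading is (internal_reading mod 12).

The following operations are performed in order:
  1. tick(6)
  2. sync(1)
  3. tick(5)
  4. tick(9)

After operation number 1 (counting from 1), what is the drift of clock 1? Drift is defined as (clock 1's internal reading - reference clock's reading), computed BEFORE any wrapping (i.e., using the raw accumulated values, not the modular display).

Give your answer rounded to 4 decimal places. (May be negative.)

After op 1 tick(6): ref=6.0000 raw=[5.4000 9.0000]
Drift of clock 1 after op 1: 9.0000 - 6.0000 = 3.0000

Answer: 3.0000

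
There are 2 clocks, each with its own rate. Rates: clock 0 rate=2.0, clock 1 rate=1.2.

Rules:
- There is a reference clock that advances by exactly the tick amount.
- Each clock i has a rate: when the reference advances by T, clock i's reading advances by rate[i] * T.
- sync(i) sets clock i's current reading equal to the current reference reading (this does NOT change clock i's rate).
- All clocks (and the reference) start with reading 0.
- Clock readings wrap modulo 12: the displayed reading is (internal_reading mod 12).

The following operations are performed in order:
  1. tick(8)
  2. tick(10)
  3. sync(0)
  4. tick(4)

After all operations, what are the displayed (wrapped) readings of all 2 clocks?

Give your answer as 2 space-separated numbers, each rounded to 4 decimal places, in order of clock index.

Answer: 2.0000 2.4000

Derivation:
After op 1 tick(8): ref=8.0000 raw=[16.0000 9.6000]
After op 2 tick(10): ref=18.0000 raw=[36.0000 21.6000]
After op 3 sync(0): ref=18.0000 raw=[18.0000 21.6000]
After op 4 tick(4): ref=22.0000 raw=[26.0000 26.4000]
Wrap final raw readings (mod 12): 26.0000 mod 12 = 2.0000; 26.4000 mod 12 = 2.4000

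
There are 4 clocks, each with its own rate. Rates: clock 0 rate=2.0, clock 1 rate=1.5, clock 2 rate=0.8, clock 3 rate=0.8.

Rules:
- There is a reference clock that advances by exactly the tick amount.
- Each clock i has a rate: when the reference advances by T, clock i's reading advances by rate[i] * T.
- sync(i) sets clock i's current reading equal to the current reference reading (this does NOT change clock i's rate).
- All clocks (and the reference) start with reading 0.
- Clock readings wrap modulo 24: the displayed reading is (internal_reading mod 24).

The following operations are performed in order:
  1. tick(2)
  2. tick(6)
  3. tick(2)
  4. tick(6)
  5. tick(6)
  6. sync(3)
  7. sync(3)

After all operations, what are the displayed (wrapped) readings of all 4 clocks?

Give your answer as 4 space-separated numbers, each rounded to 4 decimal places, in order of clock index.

After op 1 tick(2): ref=2.0000 raw=[4.0000 3.0000 1.6000 1.6000]
After op 2 tick(6): ref=8.0000 raw=[16.0000 12.0000 6.4000 6.4000]
After op 3 tick(2): ref=10.0000 raw=[20.0000 15.0000 8.0000 8.0000]
After op 4 tick(6): ref=16.0000 raw=[32.0000 24.0000 12.8000 12.8000]
After op 5 tick(6): ref=22.0000 raw=[44.0000 33.0000 17.6000 17.6000]
After op 6 sync(3): ref=22.0000 raw=[44.0000 33.0000 17.6000 22.0000]
After op 7 sync(3): ref=22.0000 raw=[44.0000 33.0000 17.6000 22.0000]
Wrap final raw readings (mod 24): 44.0000 mod 24 = 20.0000; 33.0000 mod 24 = 9.0000; 17.6000 mod 24 = 17.6000; 22.0000 mod 24 = 22.0000

Answer: 20.0000 9.0000 17.6000 22.0000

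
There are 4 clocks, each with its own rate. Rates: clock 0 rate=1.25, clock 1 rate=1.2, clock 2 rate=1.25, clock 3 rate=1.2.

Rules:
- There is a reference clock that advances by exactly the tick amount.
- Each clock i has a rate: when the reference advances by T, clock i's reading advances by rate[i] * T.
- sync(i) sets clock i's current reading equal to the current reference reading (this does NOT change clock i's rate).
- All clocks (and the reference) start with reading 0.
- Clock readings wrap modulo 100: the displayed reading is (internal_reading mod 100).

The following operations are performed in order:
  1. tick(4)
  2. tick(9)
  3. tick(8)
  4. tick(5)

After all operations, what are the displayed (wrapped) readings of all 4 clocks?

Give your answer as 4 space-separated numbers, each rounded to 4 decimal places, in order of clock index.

Answer: 32.5000 31.2000 32.5000 31.2000

Derivation:
After op 1 tick(4): ref=4.0000 raw=[5.0000 4.8000 5.0000 4.8000]
After op 2 tick(9): ref=13.0000 raw=[16.2500 15.6000 16.2500 15.6000]
After op 3 tick(8): ref=21.0000 raw=[26.2500 25.2000 26.2500 25.2000]
After op 4 tick(5): ref=26.0000 raw=[32.5000 31.2000 32.5000 31.2000]
Wrap final raw readings (mod 100): 32.5000 mod 100 = 32.5000; 31.2000 mod 100 = 31.2000; 32.5000 mod 100 = 32.5000; 31.2000 mod 100 = 31.2000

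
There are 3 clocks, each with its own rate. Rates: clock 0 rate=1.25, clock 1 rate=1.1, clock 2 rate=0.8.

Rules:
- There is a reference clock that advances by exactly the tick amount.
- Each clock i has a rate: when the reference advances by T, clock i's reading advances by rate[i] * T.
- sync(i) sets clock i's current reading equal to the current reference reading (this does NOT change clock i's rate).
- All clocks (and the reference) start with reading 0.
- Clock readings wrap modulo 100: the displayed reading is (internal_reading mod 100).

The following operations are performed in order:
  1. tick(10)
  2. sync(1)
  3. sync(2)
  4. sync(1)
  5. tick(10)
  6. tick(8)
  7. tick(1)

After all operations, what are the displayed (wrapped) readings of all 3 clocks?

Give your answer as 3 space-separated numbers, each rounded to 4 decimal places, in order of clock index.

After op 1 tick(10): ref=10.0000 raw=[12.5000 11.0000 8.0000]
After op 2 sync(1): ref=10.0000 raw=[12.5000 10.0000 8.0000]
After op 3 sync(2): ref=10.0000 raw=[12.5000 10.0000 10.0000]
After op 4 sync(1): ref=10.0000 raw=[12.5000 10.0000 10.0000]
After op 5 tick(10): ref=20.0000 raw=[25.0000 21.0000 18.0000]
After op 6 tick(8): ref=28.0000 raw=[35.0000 29.8000 24.4000]
After op 7 tick(1): ref=29.0000 raw=[36.2500 30.9000 25.2000]
Wrap final raw readings (mod 100): 36.2500 mod 100 = 36.2500; 30.9000 mod 100 = 30.9000; 25.2000 mod 100 = 25.2000

Answer: 36.2500 30.9000 25.2000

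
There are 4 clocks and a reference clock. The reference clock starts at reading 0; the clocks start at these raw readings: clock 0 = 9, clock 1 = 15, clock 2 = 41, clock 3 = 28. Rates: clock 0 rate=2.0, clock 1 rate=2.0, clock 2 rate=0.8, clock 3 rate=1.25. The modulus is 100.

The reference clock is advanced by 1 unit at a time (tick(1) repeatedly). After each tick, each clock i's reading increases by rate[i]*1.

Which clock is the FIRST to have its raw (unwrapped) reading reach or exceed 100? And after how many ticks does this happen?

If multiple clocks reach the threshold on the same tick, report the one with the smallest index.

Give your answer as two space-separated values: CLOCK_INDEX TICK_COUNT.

clock 0: start=9, rate=2.0, needs 100-9 = 91; ticks = ceil(91/2.0) = ceil(45.5000) = 46; reading at tick 46 = 9 + 2.0*46 = 101.0000
clock 1: start=15, rate=2.0, needs 100-15 = 85; ticks = ceil(85/2.0) = ceil(42.5000) = 43; reading at tick 43 = 15 + 2.0*43 = 101.0000
clock 2: start=41, rate=0.8, needs 100-41 = 59; ticks = ceil(59/0.8) = ceil(73.7500) = 74; reading at tick 74 = 41 + 0.8*74 = 100.2000
clock 3: start=28, rate=1.25, needs 100-28 = 72; ticks = ceil(72/1.25) = ceil(57.6000) = 58; reading at tick 58 = 28 + 1.25*58 = 100.5000
Minimum tick count = 43; winners = [1]; smallest index = 1

Answer: 1 43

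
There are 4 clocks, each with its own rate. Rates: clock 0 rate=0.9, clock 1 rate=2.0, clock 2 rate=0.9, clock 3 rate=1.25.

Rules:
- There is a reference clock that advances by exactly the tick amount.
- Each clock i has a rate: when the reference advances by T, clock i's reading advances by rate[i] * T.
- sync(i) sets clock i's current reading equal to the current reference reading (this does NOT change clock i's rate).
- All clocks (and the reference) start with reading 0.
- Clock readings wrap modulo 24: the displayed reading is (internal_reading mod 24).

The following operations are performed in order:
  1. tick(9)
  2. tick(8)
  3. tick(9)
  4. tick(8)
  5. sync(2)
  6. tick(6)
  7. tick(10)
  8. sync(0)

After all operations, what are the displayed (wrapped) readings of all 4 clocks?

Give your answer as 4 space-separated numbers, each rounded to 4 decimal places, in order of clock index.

Answer: 2.0000 4.0000 0.4000 14.5000

Derivation:
After op 1 tick(9): ref=9.0000 raw=[8.1000 18.0000 8.1000 11.2500]
After op 2 tick(8): ref=17.0000 raw=[15.3000 34.0000 15.3000 21.2500]
After op 3 tick(9): ref=26.0000 raw=[23.4000 52.0000 23.4000 32.5000]
After op 4 tick(8): ref=34.0000 raw=[30.6000 68.0000 30.6000 42.5000]
After op 5 sync(2): ref=34.0000 raw=[30.6000 68.0000 34.0000 42.5000]
After op 6 tick(6): ref=40.0000 raw=[36.0000 80.0000 39.4000 50.0000]
After op 7 tick(10): ref=50.0000 raw=[45.0000 100.0000 48.4000 62.5000]
After op 8 sync(0): ref=50.0000 raw=[50.0000 100.0000 48.4000 62.5000]
Wrap final raw readings (mod 24): 50.0000 mod 24 = 2.0000; 100.0000 mod 24 = 4.0000; 48.4000 mod 24 = 0.4000; 62.5000 mod 24 = 14.5000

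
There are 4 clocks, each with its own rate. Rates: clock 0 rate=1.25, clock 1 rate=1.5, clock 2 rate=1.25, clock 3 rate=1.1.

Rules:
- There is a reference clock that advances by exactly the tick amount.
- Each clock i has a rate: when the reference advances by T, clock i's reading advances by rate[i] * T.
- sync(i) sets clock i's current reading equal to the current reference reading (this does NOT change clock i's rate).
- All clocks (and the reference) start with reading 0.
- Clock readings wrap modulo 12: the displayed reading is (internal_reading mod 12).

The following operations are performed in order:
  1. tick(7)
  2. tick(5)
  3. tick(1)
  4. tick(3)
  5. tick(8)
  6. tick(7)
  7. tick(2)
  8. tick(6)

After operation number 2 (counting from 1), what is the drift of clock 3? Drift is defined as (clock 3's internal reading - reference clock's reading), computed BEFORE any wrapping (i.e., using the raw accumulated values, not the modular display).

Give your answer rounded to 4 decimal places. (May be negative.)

After op 1 tick(7): ref=7.0000 raw=[8.7500 10.5000 8.7500 7.7000]
After op 2 tick(5): ref=12.0000 raw=[15.0000 18.0000 15.0000 13.2000]
Drift of clock 3 after op 2: 13.2000 - 12.0000 = 1.2000

Answer: 1.2000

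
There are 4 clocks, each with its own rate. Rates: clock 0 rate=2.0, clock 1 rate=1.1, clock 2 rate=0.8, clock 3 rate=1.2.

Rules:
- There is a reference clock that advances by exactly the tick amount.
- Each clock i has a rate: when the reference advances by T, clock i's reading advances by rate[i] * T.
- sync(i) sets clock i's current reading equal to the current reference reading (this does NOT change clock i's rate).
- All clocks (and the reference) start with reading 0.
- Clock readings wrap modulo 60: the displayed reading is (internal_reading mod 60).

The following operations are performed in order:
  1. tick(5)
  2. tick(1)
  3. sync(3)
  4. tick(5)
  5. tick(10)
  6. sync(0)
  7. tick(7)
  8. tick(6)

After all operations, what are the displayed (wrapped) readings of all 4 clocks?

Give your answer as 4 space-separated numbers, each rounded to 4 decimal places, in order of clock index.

Answer: 47.0000 37.4000 27.2000 39.6000

Derivation:
After op 1 tick(5): ref=5.0000 raw=[10.0000 5.5000 4.0000 6.0000]
After op 2 tick(1): ref=6.0000 raw=[12.0000 6.6000 4.8000 7.2000]
After op 3 sync(3): ref=6.0000 raw=[12.0000 6.6000 4.8000 6.0000]
After op 4 tick(5): ref=11.0000 raw=[22.0000 12.1000 8.8000 12.0000]
After op 5 tick(10): ref=21.0000 raw=[42.0000 23.1000 16.8000 24.0000]
After op 6 sync(0): ref=21.0000 raw=[21.0000 23.1000 16.8000 24.0000]
After op 7 tick(7): ref=28.0000 raw=[35.0000 30.8000 22.4000 32.4000]
After op 8 tick(6): ref=34.0000 raw=[47.0000 37.4000 27.2000 39.6000]
Wrap final raw readings (mod 60): 47.0000 mod 60 = 47.0000; 37.4000 mod 60 = 37.4000; 27.2000 mod 60 = 27.2000; 39.6000 mod 60 = 39.6000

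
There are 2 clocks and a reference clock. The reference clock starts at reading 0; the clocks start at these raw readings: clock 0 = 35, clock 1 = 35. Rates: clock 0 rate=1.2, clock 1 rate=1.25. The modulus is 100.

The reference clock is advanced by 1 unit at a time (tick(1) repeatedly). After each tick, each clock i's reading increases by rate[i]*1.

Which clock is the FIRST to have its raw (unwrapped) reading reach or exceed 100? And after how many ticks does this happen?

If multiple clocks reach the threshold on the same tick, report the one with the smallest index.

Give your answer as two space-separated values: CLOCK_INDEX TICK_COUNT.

Answer: 1 52

Derivation:
clock 0: start=35, rate=1.2, needs 100-35 = 65; ticks = ceil(65/1.2) = ceil(54.1667) = 55; reading at tick 55 = 35 + 1.2*55 = 101.0000
clock 1: start=35, rate=1.25, needs 100-35 = 65; ticks = ceil(65/1.25) = ceil(52.0000) = 52; reading at tick 52 = 35 + 1.25*52 = 100.0000
Minimum tick count = 52; winners = [1]; smallest index = 1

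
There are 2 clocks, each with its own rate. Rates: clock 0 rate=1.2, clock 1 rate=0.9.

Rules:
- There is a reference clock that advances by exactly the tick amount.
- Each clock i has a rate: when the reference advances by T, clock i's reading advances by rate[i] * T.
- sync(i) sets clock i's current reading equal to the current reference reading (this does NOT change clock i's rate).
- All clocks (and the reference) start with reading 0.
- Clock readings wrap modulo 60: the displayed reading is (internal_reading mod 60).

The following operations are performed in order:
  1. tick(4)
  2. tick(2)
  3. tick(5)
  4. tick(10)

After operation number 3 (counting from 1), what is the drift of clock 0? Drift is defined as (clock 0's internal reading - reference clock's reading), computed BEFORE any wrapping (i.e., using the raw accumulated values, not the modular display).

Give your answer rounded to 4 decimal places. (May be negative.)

After op 1 tick(4): ref=4.0000 raw=[4.8000 3.6000]
After op 2 tick(2): ref=6.0000 raw=[7.2000 5.4000]
After op 3 tick(5): ref=11.0000 raw=[13.2000 9.9000]
Drift of clock 0 after op 3: 13.2000 - 11.0000 = 2.2000

Answer: 2.2000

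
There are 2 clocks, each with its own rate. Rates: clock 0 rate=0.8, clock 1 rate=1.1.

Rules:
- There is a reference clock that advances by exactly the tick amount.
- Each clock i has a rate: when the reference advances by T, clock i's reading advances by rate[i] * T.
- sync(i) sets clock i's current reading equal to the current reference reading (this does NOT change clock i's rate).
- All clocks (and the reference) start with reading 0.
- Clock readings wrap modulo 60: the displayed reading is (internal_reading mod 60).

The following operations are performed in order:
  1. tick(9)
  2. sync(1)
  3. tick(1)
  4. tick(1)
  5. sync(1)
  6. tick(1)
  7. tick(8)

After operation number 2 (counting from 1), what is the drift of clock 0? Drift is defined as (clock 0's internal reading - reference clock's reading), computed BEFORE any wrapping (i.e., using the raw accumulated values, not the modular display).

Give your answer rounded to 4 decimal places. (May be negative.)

After op 1 tick(9): ref=9.0000 raw=[7.2000 9.9000]
After op 2 sync(1): ref=9.0000 raw=[7.2000 9.0000]
Drift of clock 0 after op 2: 7.2000 - 9.0000 = -1.8000

Answer: -1.8000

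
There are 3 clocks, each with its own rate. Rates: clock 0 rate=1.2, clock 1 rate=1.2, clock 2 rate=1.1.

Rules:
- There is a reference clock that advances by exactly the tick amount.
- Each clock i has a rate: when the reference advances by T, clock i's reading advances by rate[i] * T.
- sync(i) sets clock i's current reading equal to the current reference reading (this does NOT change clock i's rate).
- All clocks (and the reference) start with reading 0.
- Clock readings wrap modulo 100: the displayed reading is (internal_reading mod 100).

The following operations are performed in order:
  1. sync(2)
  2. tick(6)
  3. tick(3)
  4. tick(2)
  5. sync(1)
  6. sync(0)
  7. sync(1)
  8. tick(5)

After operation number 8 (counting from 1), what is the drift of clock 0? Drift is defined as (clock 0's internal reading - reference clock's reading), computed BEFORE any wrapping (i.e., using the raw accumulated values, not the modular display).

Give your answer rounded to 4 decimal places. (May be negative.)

After op 1 sync(2): ref=0.0000 raw=[0.0000 0.0000 0.0000]
After op 2 tick(6): ref=6.0000 raw=[7.2000 7.2000 6.6000]
After op 3 tick(3): ref=9.0000 raw=[10.8000 10.8000 9.9000]
After op 4 tick(2): ref=11.0000 raw=[13.2000 13.2000 12.1000]
After op 5 sync(1): ref=11.0000 raw=[13.2000 11.0000 12.1000]
After op 6 sync(0): ref=11.0000 raw=[11.0000 11.0000 12.1000]
After op 7 sync(1): ref=11.0000 raw=[11.0000 11.0000 12.1000]
After op 8 tick(5): ref=16.0000 raw=[17.0000 17.0000 17.6000]
Drift of clock 0 after op 8: 17.0000 - 16.0000 = 1.0000

Answer: 1.0000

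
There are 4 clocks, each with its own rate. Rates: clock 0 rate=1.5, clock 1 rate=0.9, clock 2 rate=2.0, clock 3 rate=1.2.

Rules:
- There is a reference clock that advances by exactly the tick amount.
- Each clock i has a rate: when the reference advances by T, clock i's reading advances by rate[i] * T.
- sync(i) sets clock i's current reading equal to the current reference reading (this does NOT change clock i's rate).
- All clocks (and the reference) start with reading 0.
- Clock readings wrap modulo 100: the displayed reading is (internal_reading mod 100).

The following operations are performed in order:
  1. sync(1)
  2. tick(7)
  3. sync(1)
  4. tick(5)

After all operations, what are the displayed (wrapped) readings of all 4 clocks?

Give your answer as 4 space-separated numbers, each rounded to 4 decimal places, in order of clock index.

Answer: 18.0000 11.5000 24.0000 14.4000

Derivation:
After op 1 sync(1): ref=0.0000 raw=[0.0000 0.0000 0.0000 0.0000]
After op 2 tick(7): ref=7.0000 raw=[10.5000 6.3000 14.0000 8.4000]
After op 3 sync(1): ref=7.0000 raw=[10.5000 7.0000 14.0000 8.4000]
After op 4 tick(5): ref=12.0000 raw=[18.0000 11.5000 24.0000 14.4000]
Wrap final raw readings (mod 100): 18.0000 mod 100 = 18.0000; 11.5000 mod 100 = 11.5000; 24.0000 mod 100 = 24.0000; 14.4000 mod 100 = 14.4000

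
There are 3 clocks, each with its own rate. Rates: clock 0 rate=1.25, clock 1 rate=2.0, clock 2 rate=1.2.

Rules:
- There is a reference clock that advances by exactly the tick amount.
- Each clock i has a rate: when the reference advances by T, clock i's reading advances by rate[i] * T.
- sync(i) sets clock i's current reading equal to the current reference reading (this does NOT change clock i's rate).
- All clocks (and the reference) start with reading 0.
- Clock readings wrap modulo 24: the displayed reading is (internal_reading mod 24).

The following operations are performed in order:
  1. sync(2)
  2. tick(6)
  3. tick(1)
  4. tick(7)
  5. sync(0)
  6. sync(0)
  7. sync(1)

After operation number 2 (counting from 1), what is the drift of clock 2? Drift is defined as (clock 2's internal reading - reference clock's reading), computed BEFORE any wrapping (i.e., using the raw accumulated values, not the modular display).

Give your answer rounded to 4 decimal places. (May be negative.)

After op 1 sync(2): ref=0.0000 raw=[0.0000 0.0000 0.0000]
After op 2 tick(6): ref=6.0000 raw=[7.5000 12.0000 7.2000]
Drift of clock 2 after op 2: 7.2000 - 6.0000 = 1.2000

Answer: 1.2000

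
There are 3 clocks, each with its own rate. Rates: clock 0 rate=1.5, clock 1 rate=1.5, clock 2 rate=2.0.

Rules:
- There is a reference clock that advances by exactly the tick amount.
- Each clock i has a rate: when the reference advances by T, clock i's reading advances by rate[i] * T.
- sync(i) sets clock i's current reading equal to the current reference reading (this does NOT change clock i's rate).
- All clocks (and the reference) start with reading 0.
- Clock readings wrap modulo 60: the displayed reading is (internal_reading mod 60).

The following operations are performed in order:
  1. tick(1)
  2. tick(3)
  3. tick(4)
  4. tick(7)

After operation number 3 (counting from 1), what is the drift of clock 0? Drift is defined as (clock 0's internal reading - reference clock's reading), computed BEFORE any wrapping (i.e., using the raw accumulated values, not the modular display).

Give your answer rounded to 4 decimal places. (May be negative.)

Answer: 4.0000

Derivation:
After op 1 tick(1): ref=1.0000 raw=[1.5000 1.5000 2.0000]
After op 2 tick(3): ref=4.0000 raw=[6.0000 6.0000 8.0000]
After op 3 tick(4): ref=8.0000 raw=[12.0000 12.0000 16.0000]
Drift of clock 0 after op 3: 12.0000 - 8.0000 = 4.0000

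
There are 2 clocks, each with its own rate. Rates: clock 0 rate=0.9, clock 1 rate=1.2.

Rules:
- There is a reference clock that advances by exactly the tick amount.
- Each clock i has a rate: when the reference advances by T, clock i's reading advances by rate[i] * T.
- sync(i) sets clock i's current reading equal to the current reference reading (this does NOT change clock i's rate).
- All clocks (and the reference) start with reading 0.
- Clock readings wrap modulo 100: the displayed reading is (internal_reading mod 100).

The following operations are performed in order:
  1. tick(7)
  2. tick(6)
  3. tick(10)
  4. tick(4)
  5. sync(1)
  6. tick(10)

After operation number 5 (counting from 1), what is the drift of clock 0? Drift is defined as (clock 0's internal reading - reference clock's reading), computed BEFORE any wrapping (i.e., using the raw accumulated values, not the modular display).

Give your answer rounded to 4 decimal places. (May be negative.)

Answer: -2.7000

Derivation:
After op 1 tick(7): ref=7.0000 raw=[6.3000 8.4000]
After op 2 tick(6): ref=13.0000 raw=[11.7000 15.6000]
After op 3 tick(10): ref=23.0000 raw=[20.7000 27.6000]
After op 4 tick(4): ref=27.0000 raw=[24.3000 32.4000]
After op 5 sync(1): ref=27.0000 raw=[24.3000 27.0000]
Drift of clock 0 after op 5: 24.3000 - 27.0000 = -2.7000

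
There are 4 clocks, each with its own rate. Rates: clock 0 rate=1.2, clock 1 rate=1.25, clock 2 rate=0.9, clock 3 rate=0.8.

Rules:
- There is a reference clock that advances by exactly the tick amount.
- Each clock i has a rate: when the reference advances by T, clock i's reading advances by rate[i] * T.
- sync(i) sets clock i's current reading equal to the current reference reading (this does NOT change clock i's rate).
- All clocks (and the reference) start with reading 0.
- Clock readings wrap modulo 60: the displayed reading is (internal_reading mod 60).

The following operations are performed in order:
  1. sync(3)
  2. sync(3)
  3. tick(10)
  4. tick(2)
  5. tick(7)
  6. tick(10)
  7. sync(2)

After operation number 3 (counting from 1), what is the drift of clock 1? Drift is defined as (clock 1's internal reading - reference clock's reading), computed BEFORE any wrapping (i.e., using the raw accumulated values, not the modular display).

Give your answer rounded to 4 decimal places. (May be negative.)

After op 1 sync(3): ref=0.0000 raw=[0.0000 0.0000 0.0000 0.0000]
After op 2 sync(3): ref=0.0000 raw=[0.0000 0.0000 0.0000 0.0000]
After op 3 tick(10): ref=10.0000 raw=[12.0000 12.5000 9.0000 8.0000]
Drift of clock 1 after op 3: 12.5000 - 10.0000 = 2.5000

Answer: 2.5000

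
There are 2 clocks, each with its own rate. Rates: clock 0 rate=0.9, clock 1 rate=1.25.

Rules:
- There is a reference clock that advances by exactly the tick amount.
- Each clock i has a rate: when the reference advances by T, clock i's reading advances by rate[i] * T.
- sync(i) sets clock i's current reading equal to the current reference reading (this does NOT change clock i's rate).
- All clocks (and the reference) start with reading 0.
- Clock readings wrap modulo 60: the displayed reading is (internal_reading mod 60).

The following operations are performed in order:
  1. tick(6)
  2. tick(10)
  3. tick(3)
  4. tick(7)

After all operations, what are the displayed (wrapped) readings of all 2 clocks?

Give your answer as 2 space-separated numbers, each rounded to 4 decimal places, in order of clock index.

Answer: 23.4000 32.5000

Derivation:
After op 1 tick(6): ref=6.0000 raw=[5.4000 7.5000]
After op 2 tick(10): ref=16.0000 raw=[14.4000 20.0000]
After op 3 tick(3): ref=19.0000 raw=[17.1000 23.7500]
After op 4 tick(7): ref=26.0000 raw=[23.4000 32.5000]
Wrap final raw readings (mod 60): 23.4000 mod 60 = 23.4000; 32.5000 mod 60 = 32.5000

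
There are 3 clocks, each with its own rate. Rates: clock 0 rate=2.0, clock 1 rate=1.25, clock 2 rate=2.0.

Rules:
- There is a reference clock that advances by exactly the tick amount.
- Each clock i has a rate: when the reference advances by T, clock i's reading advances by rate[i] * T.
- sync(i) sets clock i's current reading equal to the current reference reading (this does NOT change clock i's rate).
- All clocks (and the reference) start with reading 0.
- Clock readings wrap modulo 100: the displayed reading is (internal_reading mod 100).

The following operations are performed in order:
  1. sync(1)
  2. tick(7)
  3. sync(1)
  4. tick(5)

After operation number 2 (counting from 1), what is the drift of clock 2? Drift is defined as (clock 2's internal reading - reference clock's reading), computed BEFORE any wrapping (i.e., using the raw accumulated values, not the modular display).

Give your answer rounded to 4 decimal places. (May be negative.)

After op 1 sync(1): ref=0.0000 raw=[0.0000 0.0000 0.0000]
After op 2 tick(7): ref=7.0000 raw=[14.0000 8.7500 14.0000]
Drift of clock 2 after op 2: 14.0000 - 7.0000 = 7.0000

Answer: 7.0000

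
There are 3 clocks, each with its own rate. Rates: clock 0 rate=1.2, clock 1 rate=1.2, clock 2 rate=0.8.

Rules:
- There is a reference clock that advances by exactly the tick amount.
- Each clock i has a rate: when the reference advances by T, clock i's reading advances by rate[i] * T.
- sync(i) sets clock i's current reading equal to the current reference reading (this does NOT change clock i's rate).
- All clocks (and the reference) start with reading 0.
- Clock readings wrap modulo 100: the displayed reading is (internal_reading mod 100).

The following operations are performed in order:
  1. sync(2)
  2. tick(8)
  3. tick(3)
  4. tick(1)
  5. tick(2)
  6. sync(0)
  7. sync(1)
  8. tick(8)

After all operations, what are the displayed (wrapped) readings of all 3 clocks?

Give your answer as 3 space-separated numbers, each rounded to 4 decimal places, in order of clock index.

After op 1 sync(2): ref=0.0000 raw=[0.0000 0.0000 0.0000]
After op 2 tick(8): ref=8.0000 raw=[9.6000 9.6000 6.4000]
After op 3 tick(3): ref=11.0000 raw=[13.2000 13.2000 8.8000]
After op 4 tick(1): ref=12.0000 raw=[14.4000 14.4000 9.6000]
After op 5 tick(2): ref=14.0000 raw=[16.8000 16.8000 11.2000]
After op 6 sync(0): ref=14.0000 raw=[14.0000 16.8000 11.2000]
After op 7 sync(1): ref=14.0000 raw=[14.0000 14.0000 11.2000]
After op 8 tick(8): ref=22.0000 raw=[23.6000 23.6000 17.6000]
Wrap final raw readings (mod 100): 23.6000 mod 100 = 23.6000; 23.6000 mod 100 = 23.6000; 17.6000 mod 100 = 17.6000

Answer: 23.6000 23.6000 17.6000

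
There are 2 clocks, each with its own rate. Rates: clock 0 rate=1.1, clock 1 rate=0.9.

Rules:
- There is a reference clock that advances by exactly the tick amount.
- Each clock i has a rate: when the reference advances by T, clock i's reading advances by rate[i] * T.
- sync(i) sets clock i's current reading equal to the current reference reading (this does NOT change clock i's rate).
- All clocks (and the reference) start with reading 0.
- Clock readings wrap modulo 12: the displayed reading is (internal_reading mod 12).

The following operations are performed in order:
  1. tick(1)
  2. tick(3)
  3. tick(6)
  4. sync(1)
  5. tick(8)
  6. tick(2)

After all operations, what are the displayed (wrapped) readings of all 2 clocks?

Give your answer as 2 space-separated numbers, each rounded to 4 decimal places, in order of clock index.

After op 1 tick(1): ref=1.0000 raw=[1.1000 0.9000]
After op 2 tick(3): ref=4.0000 raw=[4.4000 3.6000]
After op 3 tick(6): ref=10.0000 raw=[11.0000 9.0000]
After op 4 sync(1): ref=10.0000 raw=[11.0000 10.0000]
After op 5 tick(8): ref=18.0000 raw=[19.8000 17.2000]
After op 6 tick(2): ref=20.0000 raw=[22.0000 19.0000]
Wrap final raw readings (mod 12): 22.0000 mod 12 = 10.0000; 19.0000 mod 12 = 7.0000

Answer: 10.0000 7.0000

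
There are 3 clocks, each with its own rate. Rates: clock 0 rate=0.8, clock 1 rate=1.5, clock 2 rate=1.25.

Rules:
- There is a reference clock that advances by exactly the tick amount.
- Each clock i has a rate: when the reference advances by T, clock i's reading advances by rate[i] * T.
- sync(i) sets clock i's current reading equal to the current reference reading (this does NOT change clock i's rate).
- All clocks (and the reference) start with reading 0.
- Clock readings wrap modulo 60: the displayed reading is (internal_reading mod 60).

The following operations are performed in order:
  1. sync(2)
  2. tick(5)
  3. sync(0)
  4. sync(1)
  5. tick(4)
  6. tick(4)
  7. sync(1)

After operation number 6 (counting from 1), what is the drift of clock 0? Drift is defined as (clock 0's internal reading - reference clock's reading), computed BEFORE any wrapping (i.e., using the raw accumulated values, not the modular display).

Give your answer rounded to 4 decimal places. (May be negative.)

Answer: -1.6000

Derivation:
After op 1 sync(2): ref=0.0000 raw=[0.0000 0.0000 0.0000]
After op 2 tick(5): ref=5.0000 raw=[4.0000 7.5000 6.2500]
After op 3 sync(0): ref=5.0000 raw=[5.0000 7.5000 6.2500]
After op 4 sync(1): ref=5.0000 raw=[5.0000 5.0000 6.2500]
After op 5 tick(4): ref=9.0000 raw=[8.2000 11.0000 11.2500]
After op 6 tick(4): ref=13.0000 raw=[11.4000 17.0000 16.2500]
Drift of clock 0 after op 6: 11.4000 - 13.0000 = -1.6000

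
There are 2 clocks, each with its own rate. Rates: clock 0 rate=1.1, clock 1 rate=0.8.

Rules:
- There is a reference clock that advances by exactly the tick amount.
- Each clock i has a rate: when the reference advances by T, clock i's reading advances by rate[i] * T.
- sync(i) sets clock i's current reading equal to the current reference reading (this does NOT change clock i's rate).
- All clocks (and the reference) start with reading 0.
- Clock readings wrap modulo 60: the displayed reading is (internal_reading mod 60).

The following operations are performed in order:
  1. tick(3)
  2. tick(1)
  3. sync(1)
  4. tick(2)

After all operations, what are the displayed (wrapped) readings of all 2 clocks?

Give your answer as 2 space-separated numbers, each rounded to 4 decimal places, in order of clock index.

After op 1 tick(3): ref=3.0000 raw=[3.3000 2.4000]
After op 2 tick(1): ref=4.0000 raw=[4.4000 3.2000]
After op 3 sync(1): ref=4.0000 raw=[4.4000 4.0000]
After op 4 tick(2): ref=6.0000 raw=[6.6000 5.6000]
Wrap final raw readings (mod 60): 6.6000 mod 60 = 6.6000; 5.6000 mod 60 = 5.6000

Answer: 6.6000 5.6000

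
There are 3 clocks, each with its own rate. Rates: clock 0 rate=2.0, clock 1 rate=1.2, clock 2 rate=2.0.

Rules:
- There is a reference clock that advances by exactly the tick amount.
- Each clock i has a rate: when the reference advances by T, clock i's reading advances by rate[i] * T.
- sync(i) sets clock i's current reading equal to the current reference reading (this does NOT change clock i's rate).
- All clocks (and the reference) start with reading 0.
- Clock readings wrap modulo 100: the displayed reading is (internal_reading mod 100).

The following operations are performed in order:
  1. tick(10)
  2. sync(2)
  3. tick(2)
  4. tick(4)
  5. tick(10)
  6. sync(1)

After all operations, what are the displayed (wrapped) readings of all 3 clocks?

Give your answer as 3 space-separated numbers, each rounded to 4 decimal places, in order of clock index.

After op 1 tick(10): ref=10.0000 raw=[20.0000 12.0000 20.0000]
After op 2 sync(2): ref=10.0000 raw=[20.0000 12.0000 10.0000]
After op 3 tick(2): ref=12.0000 raw=[24.0000 14.4000 14.0000]
After op 4 tick(4): ref=16.0000 raw=[32.0000 19.2000 22.0000]
After op 5 tick(10): ref=26.0000 raw=[52.0000 31.2000 42.0000]
After op 6 sync(1): ref=26.0000 raw=[52.0000 26.0000 42.0000]
Wrap final raw readings (mod 100): 52.0000 mod 100 = 52.0000; 26.0000 mod 100 = 26.0000; 42.0000 mod 100 = 42.0000

Answer: 52.0000 26.0000 42.0000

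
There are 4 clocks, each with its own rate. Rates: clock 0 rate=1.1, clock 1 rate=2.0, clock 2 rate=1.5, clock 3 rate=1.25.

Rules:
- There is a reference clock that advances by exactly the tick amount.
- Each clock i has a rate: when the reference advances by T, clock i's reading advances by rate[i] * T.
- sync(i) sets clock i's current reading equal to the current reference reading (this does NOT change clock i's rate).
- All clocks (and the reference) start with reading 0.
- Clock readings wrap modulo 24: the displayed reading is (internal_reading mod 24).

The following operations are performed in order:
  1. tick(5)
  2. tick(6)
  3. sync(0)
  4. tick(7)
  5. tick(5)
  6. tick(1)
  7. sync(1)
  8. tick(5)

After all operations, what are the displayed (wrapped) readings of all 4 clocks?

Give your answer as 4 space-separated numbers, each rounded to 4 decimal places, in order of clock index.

After op 1 tick(5): ref=5.0000 raw=[5.5000 10.0000 7.5000 6.2500]
After op 2 tick(6): ref=11.0000 raw=[12.1000 22.0000 16.5000 13.7500]
After op 3 sync(0): ref=11.0000 raw=[11.0000 22.0000 16.5000 13.7500]
After op 4 tick(7): ref=18.0000 raw=[18.7000 36.0000 27.0000 22.5000]
After op 5 tick(5): ref=23.0000 raw=[24.2000 46.0000 34.5000 28.7500]
After op 6 tick(1): ref=24.0000 raw=[25.3000 48.0000 36.0000 30.0000]
After op 7 sync(1): ref=24.0000 raw=[25.3000 24.0000 36.0000 30.0000]
After op 8 tick(5): ref=29.0000 raw=[30.8000 34.0000 43.5000 36.2500]
Wrap final raw readings (mod 24): 30.8000 mod 24 = 6.8000; 34.0000 mod 24 = 10.0000; 43.5000 mod 24 = 19.5000; 36.2500 mod 24 = 12.2500

Answer: 6.8000 10.0000 19.5000 12.2500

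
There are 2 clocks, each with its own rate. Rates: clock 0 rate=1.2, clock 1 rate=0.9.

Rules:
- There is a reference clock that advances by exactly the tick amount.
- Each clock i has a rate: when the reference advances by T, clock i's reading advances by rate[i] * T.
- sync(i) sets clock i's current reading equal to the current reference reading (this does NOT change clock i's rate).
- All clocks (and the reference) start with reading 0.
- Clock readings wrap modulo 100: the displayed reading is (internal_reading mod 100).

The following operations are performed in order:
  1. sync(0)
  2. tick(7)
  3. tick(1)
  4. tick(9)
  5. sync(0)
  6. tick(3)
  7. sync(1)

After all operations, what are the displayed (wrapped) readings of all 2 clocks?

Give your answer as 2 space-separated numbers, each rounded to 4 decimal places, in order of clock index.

Answer: 20.6000 20.0000

Derivation:
After op 1 sync(0): ref=0.0000 raw=[0.0000 0.0000]
After op 2 tick(7): ref=7.0000 raw=[8.4000 6.3000]
After op 3 tick(1): ref=8.0000 raw=[9.6000 7.2000]
After op 4 tick(9): ref=17.0000 raw=[20.4000 15.3000]
After op 5 sync(0): ref=17.0000 raw=[17.0000 15.3000]
After op 6 tick(3): ref=20.0000 raw=[20.6000 18.0000]
After op 7 sync(1): ref=20.0000 raw=[20.6000 20.0000]
Wrap final raw readings (mod 100): 20.6000 mod 100 = 20.6000; 20.0000 mod 100 = 20.0000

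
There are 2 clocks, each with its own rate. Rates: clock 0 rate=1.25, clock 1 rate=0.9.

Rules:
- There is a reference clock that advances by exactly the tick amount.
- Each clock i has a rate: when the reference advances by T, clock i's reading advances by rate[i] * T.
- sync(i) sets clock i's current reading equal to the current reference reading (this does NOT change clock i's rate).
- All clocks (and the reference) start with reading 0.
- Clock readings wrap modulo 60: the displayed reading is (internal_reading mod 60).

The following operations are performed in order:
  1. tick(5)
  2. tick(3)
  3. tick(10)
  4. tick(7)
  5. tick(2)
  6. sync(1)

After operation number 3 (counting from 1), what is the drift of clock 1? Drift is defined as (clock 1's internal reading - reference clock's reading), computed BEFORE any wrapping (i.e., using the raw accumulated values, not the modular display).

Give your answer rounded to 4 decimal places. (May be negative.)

Answer: -1.8000

Derivation:
After op 1 tick(5): ref=5.0000 raw=[6.2500 4.5000]
After op 2 tick(3): ref=8.0000 raw=[10.0000 7.2000]
After op 3 tick(10): ref=18.0000 raw=[22.5000 16.2000]
Drift of clock 1 after op 3: 16.2000 - 18.0000 = -1.8000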